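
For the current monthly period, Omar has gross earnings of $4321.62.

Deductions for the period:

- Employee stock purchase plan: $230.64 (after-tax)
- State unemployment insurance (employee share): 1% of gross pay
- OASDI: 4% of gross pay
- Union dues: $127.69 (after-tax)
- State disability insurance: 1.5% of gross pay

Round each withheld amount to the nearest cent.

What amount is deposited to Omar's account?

OASDI: $4321.62 × 0.04 = $172.86
State disability insurance: $4321.62 × 0.015 = $64.82
State unemployment insurance (employee share): $4321.62 × 0.01 = $43.22
Union dues: $127.69
Employee stock purchase plan: $230.64
Total deductions = $172.86 + $64.82 + $43.22 + $127.69 + $230.64 = $639.23
Net pay = $4321.62 − $639.23 = $3682.39

$3682.39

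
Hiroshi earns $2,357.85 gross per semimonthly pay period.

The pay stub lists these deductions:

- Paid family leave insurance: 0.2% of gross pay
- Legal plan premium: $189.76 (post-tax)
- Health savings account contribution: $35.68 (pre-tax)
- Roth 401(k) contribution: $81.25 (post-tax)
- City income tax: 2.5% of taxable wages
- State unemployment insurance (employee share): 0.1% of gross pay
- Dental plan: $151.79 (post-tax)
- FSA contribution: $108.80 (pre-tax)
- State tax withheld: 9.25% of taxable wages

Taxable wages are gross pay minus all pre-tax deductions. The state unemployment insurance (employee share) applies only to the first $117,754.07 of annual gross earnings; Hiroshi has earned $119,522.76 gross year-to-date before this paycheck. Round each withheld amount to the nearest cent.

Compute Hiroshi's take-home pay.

$1,525.78

Health savings account contribution: $35.68
FSA contribution: $108.80
Pre-tax total = $35.68 + $108.80 = $144.48
Taxable wages = $2,357.85 − $144.48 = $2,213.37
State tax withheld: $2,213.37 × 0.0925 = $204.74
City income tax: $2,213.37 × 0.025 = $55.33
Paid family leave insurance: $2,357.85 × 0.002 = $4.72
State unemployment insurance (employee share): annual cap $117,754.07 already reached (YTD $119,522.76), so $0.00
Dental plan: $151.79
Roth 401(k) contribution: $81.25
Legal plan premium: $189.76
Total deductions = $35.68 + $108.80 + $204.74 + $55.33 + $4.72 + $0.00 + $151.79 + $81.25 + $189.76 = $832.07
Net pay = $2,357.85 − $832.07 = $1,525.78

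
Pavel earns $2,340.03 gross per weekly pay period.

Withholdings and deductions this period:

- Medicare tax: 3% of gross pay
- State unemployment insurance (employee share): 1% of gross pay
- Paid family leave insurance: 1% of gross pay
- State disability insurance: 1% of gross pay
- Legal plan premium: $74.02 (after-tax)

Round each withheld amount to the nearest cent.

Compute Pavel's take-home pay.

State unemployment insurance (employee share): $2,340.03 × 0.01 = $23.40
Paid family leave insurance: $2,340.03 × 0.01 = $23.40
State disability insurance: $2,340.03 × 0.01 = $23.40
Medicare tax: $2,340.03 × 0.03 = $70.20
Legal plan premium: $74.02
Total deductions = $23.40 + $23.40 + $23.40 + $70.20 + $74.02 = $214.42
Net pay = $2,340.03 − $214.42 = $2,125.61

$2,125.61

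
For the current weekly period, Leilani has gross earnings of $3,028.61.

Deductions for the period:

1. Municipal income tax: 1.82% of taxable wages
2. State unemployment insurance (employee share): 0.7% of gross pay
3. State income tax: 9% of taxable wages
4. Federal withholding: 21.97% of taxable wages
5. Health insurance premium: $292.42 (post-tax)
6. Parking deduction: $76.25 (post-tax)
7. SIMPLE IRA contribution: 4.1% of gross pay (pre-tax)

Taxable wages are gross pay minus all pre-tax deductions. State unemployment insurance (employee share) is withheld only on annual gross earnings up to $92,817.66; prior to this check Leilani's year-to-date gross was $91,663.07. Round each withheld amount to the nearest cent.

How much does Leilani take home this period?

$1,575.32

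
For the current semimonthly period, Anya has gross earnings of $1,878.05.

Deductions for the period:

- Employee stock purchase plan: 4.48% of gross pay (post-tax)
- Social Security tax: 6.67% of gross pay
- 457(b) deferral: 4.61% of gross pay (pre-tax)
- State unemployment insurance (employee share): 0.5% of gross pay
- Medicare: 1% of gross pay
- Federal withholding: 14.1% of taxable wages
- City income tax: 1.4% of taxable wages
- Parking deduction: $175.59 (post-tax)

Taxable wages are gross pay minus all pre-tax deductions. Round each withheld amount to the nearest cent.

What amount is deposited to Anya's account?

457(b) deferral: $1,878.05 × 0.0461 = $86.58
Taxable wages = $1,878.05 − $86.58 = $1,791.47
Federal withholding: $1,791.47 × 0.141 = $252.60
City income tax: $1,791.47 × 0.014 = $25.08
Social Security tax: $1,878.05 × 0.0667 = $125.27
State unemployment insurance (employee share): $1,878.05 × 0.005 = $9.39
Medicare: $1,878.05 × 0.01 = $18.78
Parking deduction: $175.59
Employee stock purchase plan: $1,878.05 × 0.0448 = $84.14
Total deductions = $86.58 + $252.60 + $25.08 + $125.27 + $9.39 + $18.78 + $175.59 + $84.14 = $777.43
Net pay = $1,878.05 − $777.43 = $1,100.62

$1,100.62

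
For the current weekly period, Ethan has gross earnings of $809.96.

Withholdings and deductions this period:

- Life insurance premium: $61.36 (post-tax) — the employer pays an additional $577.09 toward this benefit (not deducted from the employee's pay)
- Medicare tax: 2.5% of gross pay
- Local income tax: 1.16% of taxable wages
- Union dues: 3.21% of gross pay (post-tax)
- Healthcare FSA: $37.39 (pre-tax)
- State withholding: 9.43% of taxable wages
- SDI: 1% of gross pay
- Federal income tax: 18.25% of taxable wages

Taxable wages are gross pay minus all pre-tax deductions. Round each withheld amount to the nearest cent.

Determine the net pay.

Healthcare FSA: $37.39
Taxable wages = $809.96 − $37.39 = $772.57
Federal income tax: $772.57 × 0.1825 = $140.99
State withholding: $772.57 × 0.0943 = $72.85
Local income tax: $772.57 × 0.0116 = $8.96
Medicare tax: $809.96 × 0.025 = $20.25
SDI: $809.96 × 0.01 = $8.10
Life insurance premium: $61.36
Union dues: $809.96 × 0.0321 = $26.00
(Employer's $577.09 toward life insurance premium is not withheld from the employee.)
Total deductions = $37.39 + $140.99 + $72.85 + $8.96 + $20.25 + $8.10 + $61.36 + $26.00 = $375.90
Net pay = $809.96 − $375.90 = $434.06

$434.06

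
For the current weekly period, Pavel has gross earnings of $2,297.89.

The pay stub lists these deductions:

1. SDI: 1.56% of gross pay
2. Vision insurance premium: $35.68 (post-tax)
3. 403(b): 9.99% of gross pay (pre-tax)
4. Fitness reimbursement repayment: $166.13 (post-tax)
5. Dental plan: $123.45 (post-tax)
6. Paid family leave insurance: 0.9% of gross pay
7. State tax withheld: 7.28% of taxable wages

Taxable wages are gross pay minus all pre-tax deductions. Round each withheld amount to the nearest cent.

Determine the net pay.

$1,535.97

403(b): $2,297.89 × 0.0999 = $229.56
Taxable wages = $2,297.89 − $229.56 = $2,068.33
State tax withheld: $2,068.33 × 0.0728 = $150.57
SDI: $2,297.89 × 0.0156 = $35.85
Paid family leave insurance: $2,297.89 × 0.009 = $20.68
Dental plan: $123.45
Fitness reimbursement repayment: $166.13
Vision insurance premium: $35.68
Total deductions = $229.56 + $150.57 + $35.85 + $20.68 + $123.45 + $166.13 + $35.68 = $761.92
Net pay = $2,297.89 − $761.92 = $1,535.97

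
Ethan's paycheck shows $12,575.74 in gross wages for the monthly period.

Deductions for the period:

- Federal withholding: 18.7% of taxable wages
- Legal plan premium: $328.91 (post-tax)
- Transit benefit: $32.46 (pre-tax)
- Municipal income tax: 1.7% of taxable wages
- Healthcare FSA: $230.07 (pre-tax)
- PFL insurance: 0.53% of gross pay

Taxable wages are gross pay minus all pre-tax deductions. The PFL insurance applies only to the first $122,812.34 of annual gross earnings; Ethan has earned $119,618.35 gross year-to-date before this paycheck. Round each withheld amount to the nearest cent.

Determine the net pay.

Healthcare FSA: $230.07
Transit benefit: $32.46
Pre-tax total = $230.07 + $32.46 = $262.53
Taxable wages = $12,575.74 − $262.53 = $12,313.21
Federal withholding: $12,313.21 × 0.187 = $2,302.57
Municipal income tax: $12,313.21 × 0.017 = $209.32
PFL insurance: only $122,812.34 − $119,618.35 = $3,193.99 of this check is subject → $3,193.99 × 0.0053 = $16.93
Legal plan premium: $328.91
Total deductions = $230.07 + $32.46 + $2,302.57 + $209.32 + $16.93 + $328.91 = $3,120.26
Net pay = $12,575.74 − $3,120.26 = $9,455.48

$9,455.48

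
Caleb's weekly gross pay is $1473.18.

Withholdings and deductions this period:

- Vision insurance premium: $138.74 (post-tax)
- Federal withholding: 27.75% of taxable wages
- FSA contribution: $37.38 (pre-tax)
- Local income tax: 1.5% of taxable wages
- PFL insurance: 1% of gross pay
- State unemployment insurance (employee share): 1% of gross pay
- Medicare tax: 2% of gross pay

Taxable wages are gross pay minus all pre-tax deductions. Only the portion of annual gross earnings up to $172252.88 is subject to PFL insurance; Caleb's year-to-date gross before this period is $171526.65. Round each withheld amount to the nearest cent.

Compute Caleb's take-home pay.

FSA contribution: $37.38
Taxable wages = $1473.18 − $37.38 = $1435.80
Local income tax: $1435.80 × 0.015 = $21.54
Federal withholding: $1435.80 × 0.2775 = $398.43
State unemployment insurance (employee share): $1473.18 × 0.01 = $14.73
PFL insurance: only $172252.88 − $171526.65 = $726.23 of this check is subject → $726.23 × 0.01 = $7.26
Medicare tax: $1473.18 × 0.02 = $29.46
Vision insurance premium: $138.74
Total deductions = $37.38 + $21.54 + $398.43 + $14.73 + $7.26 + $29.46 + $138.74 = $647.54
Net pay = $1473.18 − $647.54 = $825.64

$825.64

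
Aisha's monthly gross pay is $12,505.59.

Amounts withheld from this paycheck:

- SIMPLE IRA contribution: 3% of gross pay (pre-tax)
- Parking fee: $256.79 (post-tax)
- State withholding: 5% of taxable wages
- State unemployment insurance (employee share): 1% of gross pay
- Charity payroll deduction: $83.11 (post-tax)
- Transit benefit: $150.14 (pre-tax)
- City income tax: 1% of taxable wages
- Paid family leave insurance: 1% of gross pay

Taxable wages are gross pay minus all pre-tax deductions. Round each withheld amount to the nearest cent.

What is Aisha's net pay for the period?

Transit benefit: $150.14
SIMPLE IRA contribution: $12,505.59 × 0.03 = $375.17
Pre-tax total = $150.14 + $375.17 = $525.31
Taxable wages = $12,505.59 − $525.31 = $11,980.28
City income tax: $11,980.28 × 0.01 = $119.80
State withholding: $11,980.28 × 0.05 = $599.01
State unemployment insurance (employee share): $12,505.59 × 0.01 = $125.06
Paid family leave insurance: $12,505.59 × 0.01 = $125.06
Charity payroll deduction: $83.11
Parking fee: $256.79
Total deductions = $150.14 + $375.17 + $119.80 + $599.01 + $125.06 + $125.06 + $83.11 + $256.79 = $1,834.14
Net pay = $12,505.59 − $1,834.14 = $10,671.45

$10,671.45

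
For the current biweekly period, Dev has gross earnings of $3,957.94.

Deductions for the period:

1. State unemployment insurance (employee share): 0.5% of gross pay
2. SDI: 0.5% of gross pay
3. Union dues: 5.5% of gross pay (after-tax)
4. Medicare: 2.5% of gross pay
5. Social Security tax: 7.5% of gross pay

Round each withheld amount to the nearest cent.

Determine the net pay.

$3,304.87

State unemployment insurance (employee share): $3,957.94 × 0.005 = $19.79
SDI: $3,957.94 × 0.005 = $19.79
Medicare: $3,957.94 × 0.025 = $98.95
Social Security tax: $3,957.94 × 0.075 = $296.85
Union dues: $3,957.94 × 0.055 = $217.69
Total deductions = $19.79 + $19.79 + $98.95 + $296.85 + $217.69 = $653.07
Net pay = $3,957.94 − $653.07 = $3,304.87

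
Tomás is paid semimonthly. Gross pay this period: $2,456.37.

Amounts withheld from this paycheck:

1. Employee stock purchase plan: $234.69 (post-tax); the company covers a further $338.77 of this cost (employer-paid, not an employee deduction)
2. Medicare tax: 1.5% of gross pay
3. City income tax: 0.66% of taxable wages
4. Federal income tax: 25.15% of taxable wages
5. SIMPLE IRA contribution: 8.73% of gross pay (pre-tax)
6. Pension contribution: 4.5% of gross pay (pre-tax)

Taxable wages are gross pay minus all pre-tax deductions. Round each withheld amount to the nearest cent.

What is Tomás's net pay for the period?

$1,309.74

Pension contribution: $2,456.37 × 0.045 = $110.54
SIMPLE IRA contribution: $2,456.37 × 0.0873 = $214.44
Pre-tax total = $110.54 + $214.44 = $324.98
Taxable wages = $2,456.37 − $324.98 = $2,131.39
Federal income tax: $2,131.39 × 0.2515 = $536.04
City income tax: $2,131.39 × 0.0066 = $14.07
Medicare tax: $2,456.37 × 0.015 = $36.85
Employee stock purchase plan: $234.69
(Employer's $338.77 toward employee stock purchase plan is not withheld from the employee.)
Total deductions = $110.54 + $214.44 + $536.04 + $14.07 + $36.85 + $234.69 = $1,146.63
Net pay = $2,456.37 − $1,146.63 = $1,309.74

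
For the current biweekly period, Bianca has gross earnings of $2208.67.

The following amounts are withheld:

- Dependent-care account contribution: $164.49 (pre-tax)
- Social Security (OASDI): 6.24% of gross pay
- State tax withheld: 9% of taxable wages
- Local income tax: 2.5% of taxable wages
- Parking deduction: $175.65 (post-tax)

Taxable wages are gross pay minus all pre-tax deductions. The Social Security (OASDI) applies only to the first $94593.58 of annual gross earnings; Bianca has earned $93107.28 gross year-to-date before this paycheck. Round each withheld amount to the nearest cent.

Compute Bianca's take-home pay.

Dependent-care account contribution: $164.49
Taxable wages = $2208.67 − $164.49 = $2044.18
State tax withheld: $2044.18 × 0.09 = $183.98
Local income tax: $2044.18 × 0.025 = $51.10
Social Security (OASDI): only $94593.58 − $93107.28 = $1486.30 of this check is subject → $1486.30 × 0.0624 = $92.75
Parking deduction: $175.65
Total deductions = $164.49 + $183.98 + $51.10 + $92.75 + $175.65 = $667.97
Net pay = $2208.67 − $667.97 = $1540.70

$1540.70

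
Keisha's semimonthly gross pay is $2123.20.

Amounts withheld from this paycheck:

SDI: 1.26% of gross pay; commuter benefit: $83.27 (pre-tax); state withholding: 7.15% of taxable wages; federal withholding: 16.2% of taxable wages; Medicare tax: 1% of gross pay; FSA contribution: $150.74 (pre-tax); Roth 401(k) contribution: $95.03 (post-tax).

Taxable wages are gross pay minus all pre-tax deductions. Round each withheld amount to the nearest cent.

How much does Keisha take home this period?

$1305.05

Commuter benefit: $83.27
FSA contribution: $150.74
Pre-tax total = $83.27 + $150.74 = $234.01
Taxable wages = $2123.20 − $234.01 = $1889.19
Federal withholding: $1889.19 × 0.162 = $306.05
State withholding: $1889.19 × 0.0715 = $135.08
SDI: $2123.20 × 0.0126 = $26.75
Medicare tax: $2123.20 × 0.01 = $21.23
Roth 401(k) contribution: $95.03
Total deductions = $83.27 + $150.74 + $306.05 + $135.08 + $26.75 + $21.23 + $95.03 = $818.15
Net pay = $2123.20 − $818.15 = $1305.05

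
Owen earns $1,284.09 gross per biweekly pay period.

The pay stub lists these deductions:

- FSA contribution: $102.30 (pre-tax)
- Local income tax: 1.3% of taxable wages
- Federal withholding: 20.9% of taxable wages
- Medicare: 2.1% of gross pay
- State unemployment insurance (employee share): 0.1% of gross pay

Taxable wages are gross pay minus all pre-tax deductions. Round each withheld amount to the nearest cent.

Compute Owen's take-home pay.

FSA contribution: $102.30
Taxable wages = $1,284.09 − $102.30 = $1,181.79
Local income tax: $1,181.79 × 0.013 = $15.36
Federal withholding: $1,181.79 × 0.209 = $246.99
Medicare: $1,284.09 × 0.021 = $26.97
State unemployment insurance (employee share): $1,284.09 × 0.001 = $1.28
Total deductions = $102.30 + $15.36 + $246.99 + $26.97 + $1.28 = $392.90
Net pay = $1,284.09 − $392.90 = $891.19

$891.19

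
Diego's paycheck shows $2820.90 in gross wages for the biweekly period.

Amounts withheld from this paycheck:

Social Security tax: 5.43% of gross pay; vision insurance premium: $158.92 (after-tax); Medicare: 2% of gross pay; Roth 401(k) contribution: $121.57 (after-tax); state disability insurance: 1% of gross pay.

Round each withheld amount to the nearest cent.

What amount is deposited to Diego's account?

State disability insurance: $2820.90 × 0.01 = $28.21
Social Security tax: $2820.90 × 0.0543 = $153.17
Medicare: $2820.90 × 0.02 = $56.42
Vision insurance premium: $158.92
Roth 401(k) contribution: $121.57
Total deductions = $28.21 + $153.17 + $56.42 + $158.92 + $121.57 = $518.29
Net pay = $2820.90 − $518.29 = $2302.61

$2302.61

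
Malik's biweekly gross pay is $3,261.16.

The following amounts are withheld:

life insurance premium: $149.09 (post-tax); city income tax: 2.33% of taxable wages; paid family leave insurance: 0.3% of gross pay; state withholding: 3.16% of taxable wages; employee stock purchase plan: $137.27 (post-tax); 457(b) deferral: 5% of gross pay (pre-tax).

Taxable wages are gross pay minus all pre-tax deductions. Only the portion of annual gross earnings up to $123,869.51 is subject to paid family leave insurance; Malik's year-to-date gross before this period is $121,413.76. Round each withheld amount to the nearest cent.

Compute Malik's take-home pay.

$2,634.28

457(b) deferral: $3,261.16 × 0.05 = $163.06
Taxable wages = $3,261.16 − $163.06 = $3,098.10
City income tax: $3,098.10 × 0.0233 = $72.19
State withholding: $3,098.10 × 0.0316 = $97.90
Paid family leave insurance: only $123,869.51 − $121,413.76 = $2,455.75 of this check is subject → $2,455.75 × 0.003 = $7.37
Life insurance premium: $149.09
Employee stock purchase plan: $137.27
Total deductions = $163.06 + $72.19 + $97.90 + $7.37 + $149.09 + $137.27 = $626.88
Net pay = $3,261.16 − $626.88 = $2,634.28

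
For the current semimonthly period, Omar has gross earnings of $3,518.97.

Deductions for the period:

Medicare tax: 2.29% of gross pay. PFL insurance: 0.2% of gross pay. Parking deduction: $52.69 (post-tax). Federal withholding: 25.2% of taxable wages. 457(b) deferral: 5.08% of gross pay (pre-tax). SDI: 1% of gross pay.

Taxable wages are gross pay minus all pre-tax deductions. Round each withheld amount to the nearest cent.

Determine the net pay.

$2,322.98

457(b) deferral: $3,518.97 × 0.0508 = $178.76
Taxable wages = $3,518.97 − $178.76 = $3,340.21
Federal withholding: $3,340.21 × 0.252 = $841.73
PFL insurance: $3,518.97 × 0.002 = $7.04
SDI: $3,518.97 × 0.01 = $35.19
Medicare tax: $3,518.97 × 0.0229 = $80.58
Parking deduction: $52.69
Total deductions = $178.76 + $841.73 + $7.04 + $35.19 + $80.58 + $52.69 = $1,195.99
Net pay = $3,518.97 − $1,195.99 = $2,322.98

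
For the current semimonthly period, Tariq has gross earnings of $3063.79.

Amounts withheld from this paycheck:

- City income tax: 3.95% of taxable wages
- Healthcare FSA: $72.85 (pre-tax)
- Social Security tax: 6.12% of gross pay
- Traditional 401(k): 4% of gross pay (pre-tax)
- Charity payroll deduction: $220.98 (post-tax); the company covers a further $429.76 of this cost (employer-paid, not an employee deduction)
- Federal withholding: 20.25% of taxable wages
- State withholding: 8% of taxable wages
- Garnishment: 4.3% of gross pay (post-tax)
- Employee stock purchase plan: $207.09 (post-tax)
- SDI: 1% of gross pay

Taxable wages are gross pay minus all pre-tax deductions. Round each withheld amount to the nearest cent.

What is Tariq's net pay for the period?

Healthcare FSA: $72.85
Traditional 401(k): $3063.79 × 0.04 = $122.55
Pre-tax total = $72.85 + $122.55 = $195.40
Taxable wages = $3063.79 − $195.40 = $2868.39
City income tax: $2868.39 × 0.0395 = $113.30
State withholding: $2868.39 × 0.08 = $229.47
Federal withholding: $2868.39 × 0.2025 = $580.85
SDI: $3063.79 × 0.01 = $30.64
Social Security tax: $3063.79 × 0.0612 = $187.50
Garnishment: $3063.79 × 0.043 = $131.74
Charity payroll deduction: $220.98
Employee stock purchase plan: $207.09
(Employer's $429.76 toward charity payroll deduction is not withheld from the employee.)
Total deductions = $72.85 + $122.55 + $113.30 + $229.47 + $580.85 + $30.64 + $187.50 + $131.74 + $220.98 + $207.09 = $1896.97
Net pay = $3063.79 − $1896.97 = $1166.82

$1166.82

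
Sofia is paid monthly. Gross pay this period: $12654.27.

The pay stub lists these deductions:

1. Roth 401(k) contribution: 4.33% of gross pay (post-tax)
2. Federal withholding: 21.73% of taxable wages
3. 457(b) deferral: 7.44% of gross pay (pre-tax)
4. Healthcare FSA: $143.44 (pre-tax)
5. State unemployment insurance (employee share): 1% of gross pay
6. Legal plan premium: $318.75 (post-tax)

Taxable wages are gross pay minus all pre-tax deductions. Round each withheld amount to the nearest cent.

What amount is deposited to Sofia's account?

$8062.11

457(b) deferral: $12654.27 × 0.0744 = $941.48
Healthcare FSA: $143.44
Pre-tax total = $941.48 + $143.44 = $1084.92
Taxable wages = $12654.27 − $1084.92 = $11569.35
Federal withholding: $11569.35 × 0.2173 = $2514.02
State unemployment insurance (employee share): $12654.27 × 0.01 = $126.54
Roth 401(k) contribution: $12654.27 × 0.0433 = $547.93
Legal plan premium: $318.75
Total deductions = $941.48 + $143.44 + $2514.02 + $126.54 + $547.93 + $318.75 = $4592.16
Net pay = $12654.27 − $4592.16 = $8062.11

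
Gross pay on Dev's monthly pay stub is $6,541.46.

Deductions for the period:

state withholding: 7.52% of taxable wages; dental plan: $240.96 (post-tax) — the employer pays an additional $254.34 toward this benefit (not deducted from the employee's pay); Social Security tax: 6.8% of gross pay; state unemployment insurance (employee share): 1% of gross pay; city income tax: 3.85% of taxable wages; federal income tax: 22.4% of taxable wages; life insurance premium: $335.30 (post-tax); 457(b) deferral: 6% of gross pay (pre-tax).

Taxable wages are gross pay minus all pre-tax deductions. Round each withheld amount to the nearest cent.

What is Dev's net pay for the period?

$2,985.97

457(b) deferral: $6,541.46 × 0.06 = $392.49
Taxable wages = $6,541.46 − $392.49 = $6,148.97
Federal income tax: $6,148.97 × 0.224 = $1,377.37
City income tax: $6,148.97 × 0.0385 = $236.74
State withholding: $6,148.97 × 0.0752 = $462.40
State unemployment insurance (employee share): $6,541.46 × 0.01 = $65.41
Social Security tax: $6,541.46 × 0.068 = $444.82
Life insurance premium: $335.30
Dental plan: $240.96
(Employer's $254.34 toward dental plan is not withheld from the employee.)
Total deductions = $392.49 + $1,377.37 + $236.74 + $462.40 + $65.41 + $444.82 + $335.30 + $240.96 = $3,555.49
Net pay = $6,541.46 − $3,555.49 = $2,985.97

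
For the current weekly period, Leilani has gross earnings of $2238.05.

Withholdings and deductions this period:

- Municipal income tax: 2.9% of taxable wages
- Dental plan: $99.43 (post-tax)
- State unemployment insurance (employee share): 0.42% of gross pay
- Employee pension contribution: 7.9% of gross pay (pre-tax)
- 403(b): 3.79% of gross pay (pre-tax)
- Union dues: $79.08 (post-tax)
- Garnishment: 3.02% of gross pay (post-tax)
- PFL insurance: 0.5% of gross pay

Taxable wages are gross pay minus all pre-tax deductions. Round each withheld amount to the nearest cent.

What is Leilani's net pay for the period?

Employee pension contribution: $2238.05 × 0.079 = $176.81
403(b): $2238.05 × 0.0379 = $84.82
Pre-tax total = $176.81 + $84.82 = $261.63
Taxable wages = $2238.05 − $261.63 = $1976.42
Municipal income tax: $1976.42 × 0.029 = $57.32
PFL insurance: $2238.05 × 0.005 = $11.19
State unemployment insurance (employee share): $2238.05 × 0.0042 = $9.40
Dental plan: $99.43
Garnishment: $2238.05 × 0.0302 = $67.59
Union dues: $79.08
Total deductions = $176.81 + $84.82 + $57.32 + $11.19 + $9.40 + $99.43 + $67.59 + $79.08 = $585.64
Net pay = $2238.05 − $585.64 = $1652.41

$1652.41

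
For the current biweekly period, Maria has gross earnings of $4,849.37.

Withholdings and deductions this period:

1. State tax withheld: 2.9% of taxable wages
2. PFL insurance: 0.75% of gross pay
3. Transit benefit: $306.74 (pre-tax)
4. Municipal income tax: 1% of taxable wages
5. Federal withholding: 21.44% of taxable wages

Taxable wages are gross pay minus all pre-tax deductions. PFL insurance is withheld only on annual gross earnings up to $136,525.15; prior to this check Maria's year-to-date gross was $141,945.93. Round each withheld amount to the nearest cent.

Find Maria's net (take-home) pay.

Transit benefit: $306.74
Taxable wages = $4,849.37 − $306.74 = $4,542.63
Federal withholding: $4,542.63 × 0.2144 = $973.94
State tax withheld: $4,542.63 × 0.029 = $131.74
Municipal income tax: $4,542.63 × 0.01 = $45.43
PFL insurance: annual cap $136,525.15 already reached (YTD $141,945.93), so $0.00
Total deductions = $306.74 + $973.94 + $131.74 + $45.43 + $0.00 = $1,457.85
Net pay = $4,849.37 − $1,457.85 = $3,391.52

$3,391.52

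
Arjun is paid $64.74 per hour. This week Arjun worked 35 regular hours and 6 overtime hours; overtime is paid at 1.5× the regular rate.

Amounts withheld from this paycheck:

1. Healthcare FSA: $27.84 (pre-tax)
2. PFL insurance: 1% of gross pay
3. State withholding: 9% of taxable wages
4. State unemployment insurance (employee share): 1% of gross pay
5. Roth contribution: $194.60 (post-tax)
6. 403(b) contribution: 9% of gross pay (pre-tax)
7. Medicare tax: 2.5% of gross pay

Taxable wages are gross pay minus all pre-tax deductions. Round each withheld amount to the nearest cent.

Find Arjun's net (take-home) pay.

$2,010.77

Regular pay: 35 × $64.74 = $2,265.90
Overtime pay: 6 × $64.74 × 1.5 = $582.66
Gross pay = $2,265.90 + $582.66 = $2,848.56
Healthcare FSA: $27.84
403(b) contribution: $2,848.56 × 0.09 = $256.37
Pre-tax total = $27.84 + $256.37 = $284.21
Taxable wages = $2,848.56 − $284.21 = $2,564.35
State withholding: $2,564.35 × 0.09 = $230.79
State unemployment insurance (employee share): $2,848.56 × 0.01 = $28.49
PFL insurance: $2,848.56 × 0.01 = $28.49
Medicare tax: $2,848.56 × 0.025 = $71.21
Roth contribution: $194.60
Total deductions = $27.84 + $256.37 + $230.79 + $28.49 + $28.49 + $71.21 + $194.60 = $837.79
Net pay = $2,848.56 − $837.79 = $2,010.77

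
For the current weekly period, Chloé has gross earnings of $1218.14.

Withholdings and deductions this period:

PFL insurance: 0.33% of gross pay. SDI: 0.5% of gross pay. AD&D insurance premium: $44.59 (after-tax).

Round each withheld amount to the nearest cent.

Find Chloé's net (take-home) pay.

$1163.44

PFL insurance: $1218.14 × 0.0033 = $4.02
SDI: $1218.14 × 0.005 = $6.09
AD&D insurance premium: $44.59
Total deductions = $4.02 + $6.09 + $44.59 = $54.70
Net pay = $1218.14 − $54.70 = $1163.44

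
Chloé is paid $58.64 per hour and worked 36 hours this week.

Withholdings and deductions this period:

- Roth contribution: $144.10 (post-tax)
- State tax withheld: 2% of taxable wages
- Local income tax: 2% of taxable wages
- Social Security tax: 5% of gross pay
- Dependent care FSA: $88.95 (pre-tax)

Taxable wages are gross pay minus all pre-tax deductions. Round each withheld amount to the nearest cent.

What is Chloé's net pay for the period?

$1,691.56

Gross pay: 36 × $58.64 = $2,111.04
Dependent care FSA: $88.95
Taxable wages = $2,111.04 − $88.95 = $2,022.09
Local income tax: $2,022.09 × 0.02 = $40.44
State tax withheld: $2,022.09 × 0.02 = $40.44
Social Security tax: $2,111.04 × 0.05 = $105.55
Roth contribution: $144.10
Total deductions = $88.95 + $40.44 + $40.44 + $105.55 + $144.10 = $419.48
Net pay = $2,111.04 − $419.48 = $1,691.56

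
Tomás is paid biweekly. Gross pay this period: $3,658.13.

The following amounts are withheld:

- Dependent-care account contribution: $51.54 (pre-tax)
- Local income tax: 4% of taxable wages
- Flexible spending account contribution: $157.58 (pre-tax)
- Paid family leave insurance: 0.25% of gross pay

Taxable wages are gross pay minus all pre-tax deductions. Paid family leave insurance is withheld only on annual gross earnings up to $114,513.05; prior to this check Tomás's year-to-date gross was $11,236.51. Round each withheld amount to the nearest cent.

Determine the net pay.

Flexible spending account contribution: $157.58
Dependent-care account contribution: $51.54
Pre-tax total = $157.58 + $51.54 = $209.12
Taxable wages = $3,658.13 − $209.12 = $3,449.01
Local income tax: $3,449.01 × 0.04 = $137.96
Paid family leave insurance: cap not yet reached, full $3,658.13 is subject → $3,658.13 × 0.0025 = $9.15
Total deductions = $157.58 + $51.54 + $137.96 + $9.15 = $356.23
Net pay = $3,658.13 − $356.23 = $3,301.90

$3,301.90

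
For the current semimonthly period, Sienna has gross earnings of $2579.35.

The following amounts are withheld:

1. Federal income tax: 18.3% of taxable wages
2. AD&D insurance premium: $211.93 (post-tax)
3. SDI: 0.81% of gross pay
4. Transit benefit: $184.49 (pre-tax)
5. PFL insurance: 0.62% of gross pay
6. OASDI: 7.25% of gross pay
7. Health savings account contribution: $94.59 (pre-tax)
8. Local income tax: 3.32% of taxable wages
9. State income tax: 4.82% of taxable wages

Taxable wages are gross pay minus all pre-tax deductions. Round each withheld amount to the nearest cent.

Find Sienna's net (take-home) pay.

$1256.27

Health savings account contribution: $94.59
Transit benefit: $184.49
Pre-tax total = $94.59 + $184.49 = $279.08
Taxable wages = $2579.35 − $279.08 = $2300.27
Federal income tax: $2300.27 × 0.183 = $420.95
State income tax: $2300.27 × 0.0482 = $110.87
Local income tax: $2300.27 × 0.0332 = $76.37
SDI: $2579.35 × 0.0081 = $20.89
OASDI: $2579.35 × 0.0725 = $187.00
PFL insurance: $2579.35 × 0.0062 = $15.99
AD&D insurance premium: $211.93
Total deductions = $94.59 + $184.49 + $420.95 + $110.87 + $76.37 + $20.89 + $187.00 + $15.99 + $211.93 = $1323.08
Net pay = $2579.35 − $1323.08 = $1256.27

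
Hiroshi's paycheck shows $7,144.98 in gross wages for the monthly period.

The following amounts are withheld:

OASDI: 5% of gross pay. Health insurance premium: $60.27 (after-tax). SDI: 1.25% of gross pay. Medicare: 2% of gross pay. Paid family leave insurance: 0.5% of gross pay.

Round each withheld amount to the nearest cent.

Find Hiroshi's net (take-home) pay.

$6,459.53

SDI: $7,144.98 × 0.0125 = $89.31
OASDI: $7,144.98 × 0.05 = $357.25
Paid family leave insurance: $7,144.98 × 0.005 = $35.72
Medicare: $7,144.98 × 0.02 = $142.90
Health insurance premium: $60.27
Total deductions = $89.31 + $357.25 + $35.72 + $142.90 + $60.27 = $685.45
Net pay = $7,144.98 − $685.45 = $6,459.53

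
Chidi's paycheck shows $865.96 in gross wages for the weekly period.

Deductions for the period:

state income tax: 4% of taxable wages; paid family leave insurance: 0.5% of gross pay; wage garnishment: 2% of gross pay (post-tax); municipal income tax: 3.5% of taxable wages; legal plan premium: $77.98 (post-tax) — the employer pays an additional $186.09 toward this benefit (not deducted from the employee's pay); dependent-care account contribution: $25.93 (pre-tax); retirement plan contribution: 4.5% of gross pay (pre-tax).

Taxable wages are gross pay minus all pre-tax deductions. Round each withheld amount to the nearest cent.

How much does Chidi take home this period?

$641.35

Retirement plan contribution: $865.96 × 0.045 = $38.97
Dependent-care account contribution: $25.93
Pre-tax total = $38.97 + $25.93 = $64.90
Taxable wages = $865.96 − $64.90 = $801.06
Municipal income tax: $801.06 × 0.035 = $28.04
State income tax: $801.06 × 0.04 = $32.04
Paid family leave insurance: $865.96 × 0.005 = $4.33
Wage garnishment: $865.96 × 0.02 = $17.32
Legal plan premium: $77.98
(Employer's $186.09 toward legal plan premium is not withheld from the employee.)
Total deductions = $38.97 + $25.93 + $28.04 + $32.04 + $4.33 + $17.32 + $77.98 = $224.61
Net pay = $865.96 − $224.61 = $641.35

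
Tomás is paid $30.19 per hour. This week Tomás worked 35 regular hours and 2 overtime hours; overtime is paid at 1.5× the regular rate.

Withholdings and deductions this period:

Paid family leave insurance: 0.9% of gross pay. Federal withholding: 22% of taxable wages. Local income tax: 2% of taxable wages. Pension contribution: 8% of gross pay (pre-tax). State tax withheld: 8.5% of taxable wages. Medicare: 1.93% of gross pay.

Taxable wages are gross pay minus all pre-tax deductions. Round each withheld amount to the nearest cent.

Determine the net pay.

$679.96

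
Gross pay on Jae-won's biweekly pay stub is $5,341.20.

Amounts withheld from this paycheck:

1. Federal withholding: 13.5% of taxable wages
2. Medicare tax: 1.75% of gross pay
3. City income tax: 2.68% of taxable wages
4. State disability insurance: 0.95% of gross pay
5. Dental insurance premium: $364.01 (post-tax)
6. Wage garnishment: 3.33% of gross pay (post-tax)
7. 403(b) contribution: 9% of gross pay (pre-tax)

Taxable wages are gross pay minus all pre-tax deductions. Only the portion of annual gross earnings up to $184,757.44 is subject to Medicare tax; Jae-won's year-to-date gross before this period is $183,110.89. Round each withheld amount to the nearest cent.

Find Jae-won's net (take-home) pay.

403(b) contribution: $5,341.20 × 0.09 = $480.71
Taxable wages = $5,341.20 − $480.71 = $4,860.49
City income tax: $4,860.49 × 0.0268 = $130.26
Federal withholding: $4,860.49 × 0.135 = $656.17
Medicare tax: only $184,757.44 − $183,110.89 = $1,646.55 of this check is subject → $1,646.55 × 0.0175 = $28.81
State disability insurance: $5,341.20 × 0.0095 = $50.74
Wage garnishment: $5,341.20 × 0.0333 = $177.86
Dental insurance premium: $364.01
Total deductions = $480.71 + $130.26 + $656.17 + $28.81 + $50.74 + $177.86 + $364.01 = $1,888.56
Net pay = $5,341.20 − $1,888.56 = $3,452.64

$3,452.64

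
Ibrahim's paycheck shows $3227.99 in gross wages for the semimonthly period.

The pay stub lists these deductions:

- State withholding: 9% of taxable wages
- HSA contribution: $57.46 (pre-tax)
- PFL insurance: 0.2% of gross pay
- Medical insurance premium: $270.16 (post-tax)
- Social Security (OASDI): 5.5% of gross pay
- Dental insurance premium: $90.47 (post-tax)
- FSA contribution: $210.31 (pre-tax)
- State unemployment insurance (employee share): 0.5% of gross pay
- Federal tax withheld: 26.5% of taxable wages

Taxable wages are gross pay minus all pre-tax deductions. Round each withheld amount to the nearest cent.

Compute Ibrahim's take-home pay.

$1348.57

HSA contribution: $57.46
FSA contribution: $210.31
Pre-tax total = $57.46 + $210.31 = $267.77
Taxable wages = $3227.99 − $267.77 = $2960.22
Federal tax withheld: $2960.22 × 0.265 = $784.46
State withholding: $2960.22 × 0.09 = $266.42
State unemployment insurance (employee share): $3227.99 × 0.005 = $16.14
PFL insurance: $3227.99 × 0.002 = $6.46
Social Security (OASDI): $3227.99 × 0.055 = $177.54
Medical insurance premium: $270.16
Dental insurance premium: $90.47
Total deductions = $57.46 + $210.31 + $784.46 + $266.42 + $16.14 + $6.46 + $177.54 + $270.16 + $90.47 = $1879.42
Net pay = $3227.99 − $1879.42 = $1348.57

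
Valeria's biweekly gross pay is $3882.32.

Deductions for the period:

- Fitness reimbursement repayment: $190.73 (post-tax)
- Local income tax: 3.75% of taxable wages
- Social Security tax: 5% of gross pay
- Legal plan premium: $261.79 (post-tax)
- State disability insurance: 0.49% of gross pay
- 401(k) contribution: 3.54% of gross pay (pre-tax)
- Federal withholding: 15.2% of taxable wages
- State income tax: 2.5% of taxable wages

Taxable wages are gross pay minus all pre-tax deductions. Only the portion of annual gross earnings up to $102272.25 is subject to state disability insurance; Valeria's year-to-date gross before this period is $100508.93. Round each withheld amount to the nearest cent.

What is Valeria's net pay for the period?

401(k) contribution: $3882.32 × 0.0354 = $137.43
Taxable wages = $3882.32 − $137.43 = $3744.89
State income tax: $3744.89 × 0.025 = $93.62
Local income tax: $3744.89 × 0.0375 = $140.43
Federal withholding: $3744.89 × 0.152 = $569.22
State disability insurance: only $102272.25 − $100508.93 = $1763.32 of this check is subject → $1763.32 × 0.0049 = $8.64
Social Security tax: $3882.32 × 0.05 = $194.12
Legal plan premium: $261.79
Fitness reimbursement repayment: $190.73
Total deductions = $137.43 + $93.62 + $140.43 + $569.22 + $8.64 + $194.12 + $261.79 + $190.73 = $1595.98
Net pay = $3882.32 − $1595.98 = $2286.34

$2286.34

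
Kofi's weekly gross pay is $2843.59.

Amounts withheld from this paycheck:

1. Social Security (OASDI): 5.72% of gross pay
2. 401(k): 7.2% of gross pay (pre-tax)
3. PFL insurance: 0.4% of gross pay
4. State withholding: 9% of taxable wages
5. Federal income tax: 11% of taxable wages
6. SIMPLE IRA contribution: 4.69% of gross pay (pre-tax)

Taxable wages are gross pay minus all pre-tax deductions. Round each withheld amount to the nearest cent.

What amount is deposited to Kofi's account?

$1830.38

401(k): $2843.59 × 0.072 = $204.74
SIMPLE IRA contribution: $2843.59 × 0.0469 = $133.36
Pre-tax total = $204.74 + $133.36 = $338.10
Taxable wages = $2843.59 − $338.10 = $2505.49
State withholding: $2505.49 × 0.09 = $225.49
Federal income tax: $2505.49 × 0.11 = $275.60
Social Security (OASDI): $2843.59 × 0.0572 = $162.65
PFL insurance: $2843.59 × 0.004 = $11.37
Total deductions = $204.74 + $133.36 + $225.49 + $275.60 + $162.65 + $11.37 = $1013.21
Net pay = $2843.59 − $1013.21 = $1830.38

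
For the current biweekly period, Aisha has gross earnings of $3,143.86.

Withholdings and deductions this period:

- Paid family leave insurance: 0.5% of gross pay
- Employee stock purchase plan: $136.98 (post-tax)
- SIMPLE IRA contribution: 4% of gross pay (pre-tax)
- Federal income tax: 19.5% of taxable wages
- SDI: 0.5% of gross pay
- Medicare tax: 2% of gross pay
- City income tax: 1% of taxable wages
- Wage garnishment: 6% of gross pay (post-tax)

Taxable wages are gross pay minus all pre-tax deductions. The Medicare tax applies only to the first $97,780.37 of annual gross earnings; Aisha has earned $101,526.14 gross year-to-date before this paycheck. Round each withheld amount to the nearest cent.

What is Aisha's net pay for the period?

SIMPLE IRA contribution: $3,143.86 × 0.04 = $125.75
Taxable wages = $3,143.86 − $125.75 = $3,018.11
Federal income tax: $3,018.11 × 0.195 = $588.53
City income tax: $3,018.11 × 0.01 = $30.18
SDI: $3,143.86 × 0.005 = $15.72
Paid family leave insurance: $3,143.86 × 0.005 = $15.72
Medicare tax: annual cap $97,780.37 already reached (YTD $101,526.14), so $0.00
Employee stock purchase plan: $136.98
Wage garnishment: $3,143.86 × 0.06 = $188.63
Total deductions = $125.75 + $588.53 + $30.18 + $15.72 + $15.72 + $0.00 + $136.98 + $188.63 = $1,101.51
Net pay = $3,143.86 − $1,101.51 = $2,042.35

$2,042.35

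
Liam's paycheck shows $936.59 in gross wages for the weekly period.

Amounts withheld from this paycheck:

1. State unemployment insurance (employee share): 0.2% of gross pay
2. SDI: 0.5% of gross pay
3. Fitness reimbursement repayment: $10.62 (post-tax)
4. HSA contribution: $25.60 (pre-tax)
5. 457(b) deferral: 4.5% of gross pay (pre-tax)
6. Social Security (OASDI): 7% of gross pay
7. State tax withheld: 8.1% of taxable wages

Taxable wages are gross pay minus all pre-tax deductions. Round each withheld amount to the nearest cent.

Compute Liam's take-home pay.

$715.73

457(b) deferral: $936.59 × 0.045 = $42.15
HSA contribution: $25.60
Pre-tax total = $42.15 + $25.60 = $67.75
Taxable wages = $936.59 − $67.75 = $868.84
State tax withheld: $868.84 × 0.081 = $70.38
Social Security (OASDI): $936.59 × 0.07 = $65.56
SDI: $936.59 × 0.005 = $4.68
State unemployment insurance (employee share): $936.59 × 0.002 = $1.87
Fitness reimbursement repayment: $10.62
Total deductions = $42.15 + $25.60 + $70.38 + $65.56 + $4.68 + $1.87 + $10.62 = $220.86
Net pay = $936.59 − $220.86 = $715.73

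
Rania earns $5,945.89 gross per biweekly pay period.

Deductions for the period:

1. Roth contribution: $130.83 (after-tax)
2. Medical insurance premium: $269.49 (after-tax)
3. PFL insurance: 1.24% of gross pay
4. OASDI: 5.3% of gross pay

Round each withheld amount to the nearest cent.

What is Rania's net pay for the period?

$5,156.71

PFL insurance: $5,945.89 × 0.0124 = $73.73
OASDI: $5,945.89 × 0.053 = $315.13
Roth contribution: $130.83
Medical insurance premium: $269.49
Total deductions = $73.73 + $315.13 + $130.83 + $269.49 = $789.18
Net pay = $5,945.89 − $789.18 = $5,156.71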